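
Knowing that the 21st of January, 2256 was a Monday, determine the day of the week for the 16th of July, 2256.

Wednesday

January 2256: 31 − 21 = 10 days remain.
Then February 2256 (29), March (31), April (30), May (31), June (30): 29 + 31 + 30 + 31 + 30 = 151 days.
July 1–16, 2256: 16 days.
Total: 10 + 151 + 16 = 177 days.
177 mod 7 = 2, so 2 days after Monday is Wednesday.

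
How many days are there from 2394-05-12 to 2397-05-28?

1112

May 12, 2394 → May 12, 2395: 365 days.
May 12, 2395 → May 12, 2396: 366 days (2396 is a leap year).
May 12, 2396 → May 12, 2397: 365 days.
Within May 2397: 28 − 12 = 16 days.
Total: 1112 days.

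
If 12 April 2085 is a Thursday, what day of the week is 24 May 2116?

From April 12, 2085 to April 12, 2116: 31 years, of which 7 contain a Feb 29 — 24×365 + 7×366 = 11322 days.
(2100 is not a leap year (divisible by 100 but not 400).)
April 2116: 30 − 12 = 18 days remain.
May 1–24, 2116: 24 days.
Residual: 42 days.
Total: 11364 days.
11364 mod 7 = 3, so 3 days after Thursday is Sunday.

Sunday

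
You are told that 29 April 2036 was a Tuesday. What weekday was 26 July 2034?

Count forward from the earlier date (July 26, 2034) to the later (April 29, 2036):
July 2034: 31 − 26 = 5 days remain.
Then 20 full months totalling 609 days.
April 1–29, 2036: 29 days.
Total: 5 + 609 + 29 = 643 days.
643 mod 7 = 6, so 6 days before Tuesday is Wednesday.

Wednesday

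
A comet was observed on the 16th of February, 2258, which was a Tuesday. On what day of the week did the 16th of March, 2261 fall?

Day-of-year of February 16, 2258: 47.
Day-of-year of March 16, 2261: 75.
2258 has 365 days, so 365 − 47 = 318 days remain in 2258.
Full years: 2259: 365; 2260: 366. Sum = 731.
Total: 318 + 731 + 75 = 1124 days.
1124 mod 7 = 4, so 4 days after Tuesday is Saturday.

Saturday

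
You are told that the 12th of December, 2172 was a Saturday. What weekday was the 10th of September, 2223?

Wednesday

Day-of-year of December 12, 2172: 347.
Day-of-year of September 10, 2223: 253.
2172 has 366 days, so 366 − 347 = 19 days remain in 2172.
Full years 2173–2222: 39 common + 11 leap = 39×365 + 11×366 = 18261 days.
Total: 19 + 18261 + 253 = 18533 days.
18533 mod 7 = 4, so 4 days after Saturday is Wednesday.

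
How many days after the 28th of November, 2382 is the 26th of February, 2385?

821

November 28, 2382 → November 28, 2383: 365 days.
November 28, 2383 → November 28, 2384: 366 days (2384 is a leap year).
November 2384: 30 − 28 = 2 days remain.
Then December (31), January (31): 31 + 31 = 62 days.
February 1–26, 2385: 26 days (2385 is not a leap year).
Residual: 90 days.
Total: 821 days.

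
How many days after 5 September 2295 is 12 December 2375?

From September 5, 2295 to September 5, 2375: 80 years, of which 19 contain a Feb 29 — 61×365 + 19×366 = 29219 days.
(2300 is not a leap year (divisible by 100 but not 400).)
September 2375: 30 − 5 = 25 days remain.
Then October (31), November (30): 31 + 30 = 61 days.
December 1–12, 2375: 12 days.
Residual: 98 days.
Total: 29317 days.

29317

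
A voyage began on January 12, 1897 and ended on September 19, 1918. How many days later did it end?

From January 12, 1897 to January 12, 1918: 21 years, of which 4 contain a Feb 29 — 17×365 + 4×366 = 7669 days.
(1900 is not a leap year (divisible by 100 but not 400).)
January 1918: 31 − 12 = 19 days remain.
Then February 1918 (28), March (31), April (30), May (31), June (30), July (31), August (31): 28 + 31 + 30 + 31 + 30 + 31 + 31 = 212 days.
September 1–19, 1918: 19 days.
Residual: 250 days.
Total: 7919 days.

7919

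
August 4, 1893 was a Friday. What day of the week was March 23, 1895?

Saturday

August 1893: 31 − 4 = 27 days remain.
Then 18 full months totalling 546 days.
March 1–23, 1895: 23 days.
Total: 27 + 546 + 23 = 596 days.
596 mod 7 = 1, so 1 day after Friday is Saturday.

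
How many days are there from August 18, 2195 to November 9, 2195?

83

August 2195: 31 − 18 = 13 days remain.
Then September (30), October (31): 30 + 31 = 61 days.
November 1–9, 2195: 9 days.
Total: 13 + 61 + 9 = 83 days.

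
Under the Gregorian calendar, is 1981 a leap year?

No

1981 is not a leap year.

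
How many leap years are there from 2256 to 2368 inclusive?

Years divisible by 4: 2256, 2260, …, 2368 — 29 in all.
Of these, 2300 is divisible by 100 but not 400, so not leap.
Leap years: 29 − 1 = 28.

28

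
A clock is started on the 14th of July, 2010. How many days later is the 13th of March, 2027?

Day-of-year of July 14, 2010: 195.
Day-of-year of March 13, 2027: 72.
2010 has 365 days, so 365 − 195 = 170 days remain in 2010.
Full years 2011–2026: 12 common + 4 leap = 12×365 + 4×366 = 5844 days.
Total: 170 + 5844 + 72 = 6086 days.

6086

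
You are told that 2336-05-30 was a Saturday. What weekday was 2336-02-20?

Thursday

Count forward from the earlier date (February 20, 2336) to the later (May 30, 2336):
February 2336: 29 − 20 = 9 days remain (2336 is a leap year, so February has 29 days).
Then March (31), April (30): 31 + 30 = 61 days.
May 1–30, 2336: 30 days.
Total: 9 + 61 + 30 = 100 days.
100 mod 7 = 2, so 2 days before Saturday is Thursday.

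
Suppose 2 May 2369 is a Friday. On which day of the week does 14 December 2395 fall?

Thursday

From May 2, 2369 to May 2, 2395: 26 years, of which 6 contain a Feb 29 — 20×365 + 6×366 = 9496 days.
May 2395: 31 − 2 = 29 days remain.
Then June (30), July (31), August (31), September (30), October (31), November (30): 30 + 31 + 31 + 30 + 31 + 30 = 183 days.
December 1–14, 2395: 14 days.
Residual: 226 days.
Total: 9722 days.
9722 mod 7 = 6, so 6 days after Friday is Thursday.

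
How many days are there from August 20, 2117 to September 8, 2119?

Day-of-year of August 20, 2117: 232.
Day-of-year of September 8, 2119: 251.
2117 has 365 days, so 365 − 232 = 133 days remain in 2117.
Full years: 2118: 365. Sum = 365.
Total: 133 + 365 + 251 = 749 days.

749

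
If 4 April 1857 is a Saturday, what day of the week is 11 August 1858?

April 1857: 30 − 4 = 26 days remain.
Then 15 full months totalling 457 days.
August 1–11, 1858: 11 days.
Total: 26 + 457 + 11 = 494 days.
494 mod 7 = 4, so 4 days after Saturday is Wednesday.

Wednesday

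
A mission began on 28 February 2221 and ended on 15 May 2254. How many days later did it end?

From February 28, 2221 to February 28, 2254: 33 years, of which 8 contain a Feb 29 — 25×365 + 8×366 = 12053 days.
February 2254: 28 − 28 = 0 days remain (2254 is not a leap year, so February has 28 days).
Then March (31), April (30): 31 + 30 = 61 days.
May 1–15, 2254: 15 days.
Residual: 76 days.
Total: 12129 days.

12129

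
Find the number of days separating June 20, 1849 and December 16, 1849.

June 1849: 30 − 20 = 10 days remain.
Then July (31), August (31), September (30), October (31), November (30): 31 + 31 + 30 + 31 + 30 = 153 days.
December 1–16, 1849: 16 days.
Total: 10 + 153 + 16 = 179 days.

179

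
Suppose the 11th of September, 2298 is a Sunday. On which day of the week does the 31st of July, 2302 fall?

Thursday

Day-of-year of September 11, 2298: 254.
Day-of-year of July 31, 2302: 212.
2298 has 365 days, so 365 − 254 = 111 days remain in 2298.
Full years: 2299: 365; 2300: 365; 2301: 365. Sum = 1095.
Total: 111 + 1095 + 212 = 1418 days.
1418 mod 7 = 4, so 4 days after Sunday is Thursday.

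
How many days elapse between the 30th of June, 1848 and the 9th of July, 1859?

4026

Day-of-year of June 30, 1848: 182.
Day-of-year of July 9, 1859: 190.
1848 has 366 days, so 366 − 182 = 184 days remain in 1848.
Full years 1849–1858: 8 common + 2 leap = 8×365 + 2×366 = 3652 days.
Total: 184 + 3652 + 190 = 4026 days.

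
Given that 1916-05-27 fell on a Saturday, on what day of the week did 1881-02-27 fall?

Sunday

Count forward from the earlier date (February 27, 1881) to the later (May 27, 1916):
Day-of-year of February 27, 1881: 58.
Day-of-year of May 27, 1916: 148.
1881 has 365 days, so 365 − 58 = 307 days remain in 1881.
Full years 1882–1915: 27 common + 7 leap = 27×365 + 7×366 = 12417 days.
Total: 307 + 12417 + 148 = 12872 days.
12872 mod 7 = 6, so 6 days before Saturday is Sunday.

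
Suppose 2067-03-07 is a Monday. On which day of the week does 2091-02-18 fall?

Day-of-year of March 7, 2067: 66.
Day-of-year of February 18, 2091: 49.
2067 has 365 days, so 365 − 66 = 299 days remain in 2067.
Full years 2068–2090: 17 common + 6 leap = 17×365 + 6×366 = 8401 days.
Total: 299 + 8401 + 49 = 8749 days.
8749 mod 7 = 6, so 6 days after Monday is Sunday.

Sunday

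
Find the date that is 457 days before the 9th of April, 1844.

the 8th of January, 1843

Count 457 days before April 9, 1844:
Day-of-year of January 8, 1843: 8.
Day-of-year of April 9, 1844: 100.
1843 has 365 days, so 365 − 8 = 357 days remain in 1843.
Total: 357 + 100 = 457 days.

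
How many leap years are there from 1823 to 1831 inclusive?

2

Years divisible by 4 in [1823, 1831]: 1824, 1828.
No century exceptions apply. Count: 2.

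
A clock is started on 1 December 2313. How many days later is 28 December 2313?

27

Within December 2313: 28 − 1 = 27 days.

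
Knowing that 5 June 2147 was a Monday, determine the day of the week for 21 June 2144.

Count forward from the earlier date (June 21, 2144) to the later (June 5, 2147):
Day-of-year of June 21, 2144: 173.
Day-of-year of June 5, 2147: 156.
2144 has 366 days, so 366 − 173 = 193 days remain in 2144.
Full years: 2145: 365; 2146: 365. Sum = 730.
Total: 193 + 730 + 156 = 1079 days.
1079 mod 7 = 1, so 1 day before Monday is Sunday.

Sunday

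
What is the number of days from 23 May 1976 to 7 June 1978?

May 23, 1976 → May 23, 1977: 365 days.
May 23, 1977 → May 23, 1978: 365 days.
May 1978: 31 − 23 = 8 days remain.
June 1–7, 1978: 7 days.
Residual: 15 days.
Total: 745 days.

745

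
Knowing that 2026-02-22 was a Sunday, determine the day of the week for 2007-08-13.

Monday

Count forward from the earlier date (August 13, 2007) to the later (February 22, 2026):
From August 13, 2007 to August 13, 2025: 18 years, of which 5 contain a Feb 29 — 13×365 + 5×366 = 6575 days.
August 2025: 31 − 13 = 18 days remain.
Then September (30), October (31), November (30), December (31), January (31): 30 + 31 + 30 + 31 + 31 = 153 days.
February 1–22, 2026: 22 days (2026 is not a leap year).
Residual: 193 days.
Total: 6768 days.
6768 mod 7 = 6, so 6 days before Sunday is Monday.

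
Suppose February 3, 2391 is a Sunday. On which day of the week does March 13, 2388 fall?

Sunday

Count forward from the earlier date (March 13, 2388) to the later (February 3, 2391):
Day-of-year of March 13, 2388: 73.
Day-of-year of February 3, 2391: 34.
2388 has 366 days, so 366 − 73 = 293 days remain in 2388.
Full years: 2389: 365; 2390: 365. Sum = 730.
Total: 293 + 730 + 34 = 1057 days.
1057 is a multiple of 7, so March 13, 2388 falls on the same weekday: Sunday.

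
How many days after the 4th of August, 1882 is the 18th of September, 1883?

410

August 1882: 31 − 4 = 27 days remain.
Then 12 full months totalling 365 days.
September 1–18, 1883: 18 days.
Total: 27 + 365 + 18 = 410 days.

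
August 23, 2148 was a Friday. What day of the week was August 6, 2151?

August 23, 2148 → August 23, 2149: 365 days.
August 23, 2149 → August 23, 2150: 365 days.
August 2150: 31 − 23 = 8 days remain.
Then 11 full months totalling 334 days.
August 1–6, 2151: 6 days.
Residual: 348 days.
Total: 1078 days.
1078 is a multiple of 7, so August 6, 2151 falls on the same weekday: Friday.

Friday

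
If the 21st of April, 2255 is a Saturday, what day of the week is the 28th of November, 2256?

April 2255: 30 − 21 = 9 days remain.
Then 18 full months totalling 550 days.
November 1–28, 2256: 28 days.
Total: 9 + 550 + 28 = 587 days.
587 mod 7 = 6, so 6 days after Saturday is Friday.

Friday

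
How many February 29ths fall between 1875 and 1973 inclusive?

Years divisible by 4: 1876, 1880, …, 1972 — 25 in all.
Of these, 1900 is divisible by 100 but not 400, so not leap.
Leap years: 25 − 1 = 24.

24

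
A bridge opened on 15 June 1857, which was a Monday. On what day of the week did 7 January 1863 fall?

Wednesday

June 15, 1857 → June 15, 1858: 365 days.
June 15, 1858 → June 15, 1859: 365 days.
June 15, 1859 → June 15, 1860: 366 days (1860 is a leap year).
June 15, 1860 → June 15, 1861: 365 days.
June 15, 1861 → June 15, 1862: 365 days.
June 1862: 30 − 15 = 15 days remain.
Then July (31), August (31), September (30), October (31), November (30), December (31): 31 + 31 + 30 + 31 + 30 + 31 = 184 days.
January 1–7, 1863: 7 days.
Residual: 206 days.
Total: 2032 days.
2032 mod 7 = 2, so 2 days after Monday is Wednesday.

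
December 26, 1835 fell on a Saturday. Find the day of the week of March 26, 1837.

Sunday

December 1835: 31 − 26 = 5 days remain.
Then 14 full months totalling 425 days.
March 1–26, 1837: 26 days.
Total: 5 + 425 + 26 = 456 days.
456 mod 7 = 1, so 1 day after Saturday is Sunday.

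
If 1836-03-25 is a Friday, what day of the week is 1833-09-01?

Sunday

Count forward from the earlier date (September 1, 1833) to the later (March 25, 1836):
September 1, 1833 → September 1, 1834: 365 days.
September 1, 1834 → September 1, 1835: 365 days.
September 1835: 30 − 1 = 29 days remain.
Then October (31), November (30), December (31), January (31), February 1836 (29): 31 + 30 + 31 + 31 + 29 = 152 days.
March 1–25, 1836: 25 days.
Residual: 206 days.
Total: 936 days.
936 mod 7 = 5, so 5 days before Friday is Sunday.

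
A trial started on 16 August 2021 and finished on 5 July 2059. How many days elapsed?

From August 16, 2021 to August 16, 2058: 37 years, of which 9 contain a Feb 29 — 28×365 + 9×366 = 13514 days.
August 2058: 31 − 16 = 15 days remain.
Then 10 full months totalling 303 days.
July 1–5, 2059: 5 days.
Residual: 323 days.
Total: 13837 days.

13837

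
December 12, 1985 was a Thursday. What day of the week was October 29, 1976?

Count forward from the earlier date (October 29, 1976) to the later (December 12, 1985):
From October 29, 1976 to October 29, 1985: 9 years, of which 2 contain a Feb 29 — 7×365 + 2×366 = 3287 days.
October 1985: 31 − 29 = 2 days remain.
Then November (30): 30 days.
December 1–12, 1985: 12 days.
Residual: 44 days.
Total: 3331 days.
3331 mod 7 = 6, so 6 days before Thursday is Friday.

Friday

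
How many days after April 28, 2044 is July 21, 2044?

84

April 2044: 30 − 28 = 2 days remain.
Then May (31), June (30): 31 + 30 = 61 days.
July 1–21, 2044: 21 days.
Total: 2 + 61 + 21 = 84 days.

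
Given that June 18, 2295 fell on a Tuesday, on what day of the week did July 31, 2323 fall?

Tuesday

From June 18, 2295 to June 18, 2323: 28 years, of which 6 contain a Feb 29 — 22×365 + 6×366 = 10226 days.
(2300 is not a leap year (divisible by 100 but not 400).)
June 2323: 30 − 18 = 12 days remain.
July 1–31, 2323: 31 days.
Residual: 43 days.
Total: 10269 days.
10269 is a multiple of 7, so July 31, 2323 falls on the same weekday: Tuesday.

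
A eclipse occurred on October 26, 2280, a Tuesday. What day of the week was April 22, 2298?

From October 26, 2280 to October 26, 2297: 17 years, of which 4 contain a Feb 29 — 13×365 + 4×366 = 6209 days.
October 2297: 31 − 26 = 5 days remain.
Then November (30), December (31), January (31), February 2298 (28), March (31): 30 + 31 + 31 + 28 + 31 = 151 days.
April 1–22, 2298: 22 days.
Residual: 178 days.
Total: 6387 days.
6387 mod 7 = 3, so 3 days after Tuesday is Friday.

Friday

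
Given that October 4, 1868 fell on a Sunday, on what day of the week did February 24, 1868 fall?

Count forward from the earlier date (February 24, 1868) to the later (October 4, 1868):
February 1868: 29 − 24 = 5 days remain (1868 is a leap year, so February has 29 days).
Then March (31), April (30), May (31), June (30), July (31), August (31), September (30): 31 + 30 + 31 + 30 + 31 + 31 + 30 = 214 days.
October 1–4, 1868: 4 days.
Total: 5 + 214 + 4 = 223 days.
223 mod 7 = 6, so 6 days before Sunday is Monday.

Monday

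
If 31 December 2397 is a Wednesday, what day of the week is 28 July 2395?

Friday

Count forward from the earlier date (July 28, 2395) to the later (December 31, 2397):
Day-of-year of July 28, 2395: 209.
Day-of-year of December 31, 2397: 365.
2395 has 365 days, so 365 − 209 = 156 days remain in 2395.
Full years: 2396: 366. Sum = 366.
Total: 156 + 366 + 365 = 887 days.
887 mod 7 = 5, so 5 days before Wednesday is Friday.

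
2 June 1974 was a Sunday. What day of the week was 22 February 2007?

Day-of-year of June 2, 1974: 153.
Day-of-year of February 22, 2007: 53.
1974 has 365 days, so 365 − 153 = 212 days remain in 1974.
Full years 1975–2006: 24 common + 8 leap = 24×365 + 8×366 = 11688 days.
Total: 212 + 11688 + 53 = 11953 days.
11953 mod 7 = 4, so 4 days after Sunday is Thursday.

Thursday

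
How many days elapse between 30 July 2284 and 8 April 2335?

18513

From July 30, 2284 to July 30, 2334: 50 years, of which 11 contain a Feb 29 — 39×365 + 11×366 = 18261 days.
(2300 is not a leap year (divisible by 100 but not 400).)
July 2334: 31 − 30 = 1 day remains.
Then August (31), September (30), October (31), November (30), December (31), January (31), February 2335 (28), March (31): 31 + 30 + 31 + 30 + 31 + 31 + 28 + 31 = 243 days.
April 1–8, 2335: 8 days.
Residual: 252 days.
Total: 18513 days.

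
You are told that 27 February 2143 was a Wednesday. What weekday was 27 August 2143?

February 2143: 28 − 27 = 1 day remains (2143 is not a leap year, so February has 28 days).
Then March (31), April (30), May (31), June (30), July (31): 31 + 30 + 31 + 30 + 31 = 153 days.
August 1–27, 2143: 27 days.
Total: 1 + 153 + 27 = 181 days.
181 mod 7 = 6, so 6 days after Wednesday is Tuesday.

Tuesday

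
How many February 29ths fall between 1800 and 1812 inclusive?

3

Years divisible by 4 in [1800, 1812]: 1800, 1804, 1808, 1812.
Of these, 1800 is divisible by 100 but not 400, so not leap.
Leap years: 4 − 1 = 3.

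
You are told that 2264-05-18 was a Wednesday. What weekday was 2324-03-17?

Day-of-year of May 18, 2264: 139.
Day-of-year of March 17, 2324: 77.
2264 has 366 days, so 366 − 139 = 227 days remain in 2264.
Full years 2265–2323: 46 common + 13 leap = 46×365 + 13×366 = 21548 days.
Total: 227 + 21548 + 77 = 21852 days.
21852 mod 7 = 5, so 5 days after Wednesday is Monday.

Monday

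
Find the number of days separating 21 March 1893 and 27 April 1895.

767

March 1893: 31 − 21 = 10 days remain.
Then 24 full months totalling 730 days.
April 1–27, 1895: 27 days.
Total: 10 + 730 + 27 = 767 days.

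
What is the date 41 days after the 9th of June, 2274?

the 20th of July, 2274

Count 41 days after June 9, 2274:
June 2274: 30 − 9 = 21 days remain.
July 1–20, 2274: 20 days.
Total: 21 + 20 = 41 days.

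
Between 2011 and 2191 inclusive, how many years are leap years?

Years divisible by 4: 2012, 2016, …, 2188 — 45 in all.
Of these, 2100 is divisible by 100 but not 400, so not leap.
Leap years: 45 − 1 = 44.

44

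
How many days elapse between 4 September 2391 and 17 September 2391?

Within September 2391: 17 − 4 = 13 days.

13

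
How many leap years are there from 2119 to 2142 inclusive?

Years divisible by 4 in [2119, 2142]: 2120, 2124, 2128, 2132, 2136, 2140.
No century exceptions apply. Count: 6.

6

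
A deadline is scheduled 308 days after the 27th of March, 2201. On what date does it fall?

the 29th of January, 2202

Count 308 days after March 27, 2201:
March 2201: 31 − 27 = 4 days remain.
Then 9 full months totalling 275 days.
January 1–29, 2202: 29 days.
Residual: 308 days.
Total: 308 days.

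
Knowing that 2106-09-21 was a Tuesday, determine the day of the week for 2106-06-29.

Count forward from the earlier date (June 29, 2106) to the later (September 21, 2106):
June 2106: 30 − 29 = 1 day remains.
Then July (31), August (31): 31 + 31 = 62 days.
September 1–21, 2106: 21 days.
Total: 1 + 62 + 21 = 84 days.
84 is a multiple of 7, so 2106-06-29 falls on the same weekday: Tuesday.

Tuesday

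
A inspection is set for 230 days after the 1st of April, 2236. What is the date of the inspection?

the 17th of November, 2236

Count 230 days after April 1, 2236:
April 2236: 30 − 1 = 29 days remain.
Then May (31), June (30), July (31), August (31), September (30), October (31): 31 + 30 + 31 + 31 + 30 + 31 = 184 days.
November 1–17, 2236: 17 days.
Total: 29 + 184 + 17 = 230 days.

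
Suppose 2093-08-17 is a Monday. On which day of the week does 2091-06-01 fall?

Friday

Count forward from the earlier date (June 1, 2091) to the later (August 17, 2093):
Day-of-year of June 1, 2091: 152.
Day-of-year of August 17, 2093: 229.
2091 has 365 days, so 365 − 152 = 213 days remain in 2091.
Full years: 2092: 366. Sum = 366.
Total: 213 + 366 + 229 = 808 days.
808 mod 7 = 3, so 3 days before Monday is Friday.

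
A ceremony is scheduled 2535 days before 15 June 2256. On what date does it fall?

7 July 2249

Count 2535 days before June 15, 2256:
July 7, 2249 → July 7, 2250: 365 days.
July 7, 2250 → July 7, 2251: 365 days.
July 7, 2251 → July 7, 2252: 366 days (2252 is a leap year).
July 7, 2252 → July 7, 2253: 365 days.
July 7, 2253 → July 7, 2254: 365 days.
July 7, 2254 → July 7, 2255: 365 days.
July 2255: 31 − 7 = 24 days remain.
Then 10 full months totalling 305 days.
June 1–15, 2256: 15 days.
Residual: 344 days.
Total: 2535 days.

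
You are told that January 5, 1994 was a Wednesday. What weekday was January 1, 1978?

Count forward from the earlier date (January 1, 1978) to the later (January 5, 1994):
From January 1, 1978 to January 1, 1994: 16 years, of which 4 contain a Feb 29 — 12×365 + 4×366 = 5844 days.
Within January 1994: 5 − 1 = 4 days.
Total: 5848 days.
5848 mod 7 = 3, so 3 days before Wednesday is Sunday.

Sunday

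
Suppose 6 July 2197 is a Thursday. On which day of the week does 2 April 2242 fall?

Saturday

From July 6, 2197 to July 6, 2241: 44 years, of which 10 contain a Feb 29 — 34×365 + 10×366 = 16070 days.
(2200 is not a leap year (divisible by 100 but not 400).)
July 2241: 31 − 6 = 25 days remain.
Then August (31), September (30), October (31), November (30), December (31), January (31), February 2242 (28), March (31): 31 + 30 + 31 + 30 + 31 + 31 + 28 + 31 = 243 days.
April 1–2, 2242: 2 days.
Residual: 270 days.
Total: 16340 days.
16340 mod 7 = 2, so 2 days after Thursday is Saturday.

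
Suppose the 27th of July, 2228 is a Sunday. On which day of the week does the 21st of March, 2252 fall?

Sunday

Day-of-year of July 27, 2228: 209.
Day-of-year of March 21, 2252: 81.
2228 has 366 days, so 366 − 209 = 157 days remain in 2228.
Full years 2229–2251: 18 common + 5 leap = 18×365 + 5×366 = 8400 days.
Total: 157 + 8400 + 81 = 8638 days.
8638 is a multiple of 7, so the 21st of March, 2252 falls on the same weekday: Sunday.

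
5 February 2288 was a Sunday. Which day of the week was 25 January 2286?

Monday

Count forward from the earlier date (January 25, 2286) to the later (February 5, 2288):
January 2286: 31 − 25 = 6 days remain.
Then 24 full months totalling 730 days.
February 1–5, 2288: 5 days (2288 is a leap year).
Total: 6 + 730 + 5 = 741 days.
741 mod 7 = 6, so 6 days before Sunday is Monday.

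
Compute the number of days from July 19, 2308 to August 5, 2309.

382

Day-of-year of July 19, 2308: 201.
Day-of-year of August 5, 2309: 217.
2308 has 366 days, so 366 − 201 = 165 days remain in 2308.
Total: 165 + 217 = 382 days.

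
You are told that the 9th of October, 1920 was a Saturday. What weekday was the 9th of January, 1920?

Friday

Count forward from the earlier date (January 9, 1920) to the later (October 9, 1920):
January 1920: 31 − 9 = 22 days remain.
Then February 1920 (29), March (31), April (30), May (31), June (30), July (31), August (31), September (30): 29 + 31 + 30 + 31 + 30 + 31 + 31 + 30 = 243 days.
October 1–9, 1920: 9 days.
Total: 22 + 243 + 9 = 274 days.
274 mod 7 = 1, so 1 day before Saturday is Friday.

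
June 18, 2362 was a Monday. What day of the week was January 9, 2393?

Day-of-year of June 18, 2362: 169.
Day-of-year of January 9, 2393: 9.
2362 has 365 days, so 365 − 169 = 196 days remain in 2362.
Full years 2363–2392: 22 common + 8 leap = 22×365 + 8×366 = 10958 days.
Total: 196 + 10958 + 9 = 11163 days.
11163 mod 7 = 5, so 5 days after Monday is Saturday.

Saturday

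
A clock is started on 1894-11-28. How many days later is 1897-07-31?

Day-of-year of November 28, 1894: 332.
Day-of-year of July 31, 1897: 212.
1894 has 365 days, so 365 − 332 = 33 days remain in 1894.
Full years: 1895: 365; 1896: 366. Sum = 731.
Total: 33 + 731 + 212 = 976 days.

976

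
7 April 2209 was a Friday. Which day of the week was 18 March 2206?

Tuesday

Count forward from the earlier date (March 18, 2206) to the later (April 7, 2209):
Day-of-year of March 18, 2206: 77.
Day-of-year of April 7, 2209: 97.
2206 has 365 days, so 365 − 77 = 288 days remain in 2206.
Full years: 2207: 365; 2208: 366. Sum = 731.
Total: 288 + 731 + 97 = 1116 days.
1116 mod 7 = 3, so 3 days before Friday is Tuesday.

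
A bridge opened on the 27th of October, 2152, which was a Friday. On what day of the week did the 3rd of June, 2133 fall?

Count forward from the earlier date (June 3, 2133) to the later (October 27, 2152):
Day-of-year of June 3, 2133: 154.
Day-of-year of October 27, 2152: 301.
2133 has 365 days, so 365 − 154 = 211 days remain in 2133.
Full years 2134–2151: 14 common + 4 leap = 14×365 + 4×366 = 6574 days.
Total: 211 + 6574 + 301 = 7086 days.
7086 mod 7 = 2, so 2 days before Friday is Wednesday.

Wednesday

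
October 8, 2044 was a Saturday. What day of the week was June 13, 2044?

Monday

Count forward from the earlier date (June 13, 2044) to the later (October 8, 2044):
June 2044: 30 − 13 = 17 days remain.
Then July (31), August (31), September (30): 31 + 31 + 30 = 92 days.
October 1–8, 2044: 8 days.
Total: 17 + 92 + 8 = 117 days.
117 mod 7 = 5, so 5 days before Saturday is Monday.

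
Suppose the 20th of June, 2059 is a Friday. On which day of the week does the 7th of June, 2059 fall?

Saturday

Count forward from the earlier date (June 7, 2059) to the later (June 20, 2059):
Within June 2059: 20 − 7 = 13 days.
13 mod 7 = 6, so 6 days before Friday is Saturday.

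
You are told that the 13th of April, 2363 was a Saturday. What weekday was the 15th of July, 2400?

From April 13, 2363 to April 13, 2400: 37 years, of which 10 contain a Feb 29 — 27×365 + 10×366 = 13515 days.
(2400 is a leap year (divisible by 400).)
April 2400: 30 − 13 = 17 days remain.
Then May (31), June (30): 31 + 30 = 61 days.
July 1–15, 2400: 15 days.
Residual: 93 days.
Total: 13608 days.
13608 is a multiple of 7, so the 15th of July, 2400 falls on the same weekday: Saturday.

Saturday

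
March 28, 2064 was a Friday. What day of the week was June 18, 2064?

March 2064: 31 − 28 = 3 days remain.
Then April (30), May (31): 30 + 31 = 61 days.
June 1–18, 2064: 18 days.
Total: 3 + 61 + 18 = 82 days.
82 mod 7 = 5, so 5 days after Friday is Wednesday.

Wednesday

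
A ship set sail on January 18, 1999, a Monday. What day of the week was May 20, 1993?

Count forward from the earlier date (May 20, 1993) to the later (January 18, 1999):
Day-of-year of May 20, 1993: 140.
Day-of-year of January 18, 1999: 18.
1993 has 365 days, so 365 − 140 = 225 days remain in 1993.
Full years: 1994: 365; 1995: 365; 1996: 366; 1997: 365; 1998: 365. Sum = 1826.
Total: 225 + 1826 + 18 = 2069 days.
2069 mod 7 = 4, so 4 days before Monday is Thursday.

Thursday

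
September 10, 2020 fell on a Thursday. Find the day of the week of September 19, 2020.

Within September 2020: 19 − 10 = 9 days.
9 mod 7 = 2, so 2 days after Thursday is Saturday.

Saturday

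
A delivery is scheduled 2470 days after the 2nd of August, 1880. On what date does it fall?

the 8th of May, 1887

Count 2470 days after August 2, 1880:
August 2, 1880 → August 2, 1881: 365 days.
August 2, 1881 → August 2, 1882: 365 days.
August 2, 1882 → August 2, 1883: 365 days.
August 2, 1883 → August 2, 1884: 366 days (1884 is a leap year).
August 2, 1884 → August 2, 1885: 365 days.
August 2, 1885 → August 2, 1886: 365 days.
August 1886: 31 − 2 = 29 days remain.
Then September (30), October (31), November (30), December (31), January (31), February 1887 (28), March (31), April (30): 30 + 31 + 30 + 31 + 31 + 28 + 31 + 30 = 242 days.
May 1–8, 1887: 8 days.
Residual: 279 days.
Total: 2470 days.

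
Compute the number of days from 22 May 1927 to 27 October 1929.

889

Day-of-year of May 22, 1927: 142.
Day-of-year of October 27, 1929: 300.
1927 has 365 days, so 365 − 142 = 223 days remain in 1927.
Full years: 1928: 366. Sum = 366.
Total: 223 + 366 + 300 = 889 days.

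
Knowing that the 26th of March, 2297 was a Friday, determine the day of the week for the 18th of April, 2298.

Day-of-year of March 26, 2297: 85.
Day-of-year of April 18, 2298: 108.
2297 has 365 days, so 365 − 85 = 280 days remain in 2297.
Total: 280 + 108 = 388 days.
388 mod 7 = 3, so 3 days after Friday is Monday.

Monday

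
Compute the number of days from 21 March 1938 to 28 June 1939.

March 21, 1938 → March 21, 1939: 365 days.
March 1939: 31 − 21 = 10 days remain.
Then April (30), May (31): 30 + 31 = 61 days.
June 1–28, 1939: 28 days.
Residual: 99 days.
Total: 464 days.

464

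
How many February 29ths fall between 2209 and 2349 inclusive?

34

Years divisible by 4: 2212, 2216, …, 2348 — 35 in all.
Of these, 2300 is divisible by 100 but not 400, so not leap.
Leap years: 35 − 1 = 34.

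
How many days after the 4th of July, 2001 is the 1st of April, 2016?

From July 4, 2001 to July 4, 2015: 14 years, of which 3 contain a Feb 29 — 11×365 + 3×366 = 5113 days.
July 2015: 31 − 4 = 27 days remain.
Then August (31), September (30), October (31), November (30), December (31), January (31), February 2016 (29), March (31): 31 + 30 + 31 + 30 + 31 + 31 + 29 + 31 = 244 days.
April 1, 2016: 1 day.
Residual: 272 days.
Total: 5385 days.

5385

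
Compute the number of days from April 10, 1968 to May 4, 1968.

24

April 1968: 30 − 10 = 20 days remain.
May 1–4, 1968: 4 days.
Total: 20 + 4 = 24 days.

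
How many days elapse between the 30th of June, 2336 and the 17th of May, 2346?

3608

Day-of-year of June 30, 2336: 182.
Day-of-year of May 17, 2346: 137.
2336 has 366 days, so 366 − 182 = 184 days remain in 2336.
Full years 2337–2345: 7 common + 2 leap = 7×365 + 2×366 = 3287 days.
Total: 184 + 3287 + 137 = 3608 days.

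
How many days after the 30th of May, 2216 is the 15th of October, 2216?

May 2216: 31 − 30 = 1 day remains.
Then June (30), July (31), August (31), September (30): 30 + 31 + 31 + 30 = 122 days.
October 1–15, 2216: 15 days.
Total: 1 + 122 + 15 = 138 days.

138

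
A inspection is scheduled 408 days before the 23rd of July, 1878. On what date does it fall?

the 10th of June, 1877

Count 408 days before July 23, 1878:
June 1877: 30 − 10 = 20 days remain.
Then 12 full months totalling 365 days.
July 1–23, 1878: 23 days.
Total: 20 + 365 + 23 = 408 days.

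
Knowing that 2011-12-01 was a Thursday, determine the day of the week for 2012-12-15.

December 2011: 31 − 1 = 30 days remain.
Then 11 full months totalling 335 days.
December 1–15, 2012: 15 days.
Total: 30 + 335 + 15 = 380 days.
380 mod 7 = 2, so 2 days after Thursday is Saturday.

Saturday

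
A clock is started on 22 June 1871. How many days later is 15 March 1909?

13780

Day-of-year of June 22, 1871: 173.
Day-of-year of March 15, 1909: 74.
1871 has 365 days, so 365 − 173 = 192 days remain in 1871.
Full years 1872–1908: 28 common + 9 leap = 28×365 + 9×366 = 13514 days.
Total: 192 + 13514 + 74 = 13780 days.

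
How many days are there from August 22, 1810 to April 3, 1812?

August 1810: 31 − 22 = 9 days remain.
Then 19 full months totalling 578 days.
April 1–3, 1812: 3 days.
Total: 9 + 578 + 3 = 590 days.

590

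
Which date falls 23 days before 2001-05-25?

2001-05-02

Count 23 days before May 25, 2001:
Within May 2001: 25 − 2 = 23 days.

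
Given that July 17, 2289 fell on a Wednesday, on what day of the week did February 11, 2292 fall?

July 17, 2289 → July 17, 2290: 365 days.
July 17, 2290 → July 17, 2291: 365 days.
July 2291: 31 − 17 = 14 days remain.
Then August (31), September (30), October (31), November (30), December (31), January (31): 31 + 30 + 31 + 30 + 31 + 31 = 184 days.
February 1–11, 2292: 11 days (2292 is a leap year).
Residual: 209 days.
Total: 939 days.
939 mod 7 = 1, so 1 day after Wednesday is Thursday.

Thursday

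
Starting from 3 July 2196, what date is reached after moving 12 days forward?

15 July 2196

Count 12 days after July 3, 2196:
Within July 2196: 15 − 3 = 12 days.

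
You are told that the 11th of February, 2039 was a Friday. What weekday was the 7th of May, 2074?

Day-of-year of February 11, 2039: 42.
Day-of-year of May 7, 2074: 127.
2039 has 365 days, so 365 − 42 = 323 days remain in 2039.
Full years 2040–2073: 25 common + 9 leap = 25×365 + 9×366 = 12419 days.
Total: 323 + 12419 + 127 = 12869 days.
12869 mod 7 = 3, so 3 days after Friday is Monday.

Monday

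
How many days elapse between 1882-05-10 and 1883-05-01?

May 1882: 31 − 10 = 21 days remain.
Then 11 full months totalling 334 days.
May 1, 1883: 1 day.
Total: 21 + 334 + 1 = 356 days.

356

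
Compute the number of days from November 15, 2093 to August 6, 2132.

From November 15, 2093 to November 15, 2131: 38 years, of which 8 contain a Feb 29 — 30×365 + 8×366 = 13878 days.
(2100 is not a leap year (divisible by 100 but not 400).)
November 2131: 30 − 15 = 15 days remain.
Then December (31), January (31), February 2132 (29), March (31), April (30), May (31), June (30), July (31): 31 + 31 + 29 + 31 + 30 + 31 + 30 + 31 = 244 days.
August 1–6, 2132: 6 days.
Residual: 265 days.
Total: 14143 days.

14143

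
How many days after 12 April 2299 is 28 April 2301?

746

Day-of-year of April 12, 2299: 102.
Day-of-year of April 28, 2301: 118.
2299 has 365 days, so 365 − 102 = 263 days remain in 2299.
Full years: 2300: 365. Sum = 365.
Total: 263 + 365 + 118 = 746 days.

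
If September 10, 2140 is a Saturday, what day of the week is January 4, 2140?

Monday

Count forward from the earlier date (January 4, 2140) to the later (September 10, 2140):
January 2140: 31 − 4 = 27 days remain.
Then February 2140 (29), March (31), April (30), May (31), June (30), July (31), August (31): 29 + 31 + 30 + 31 + 30 + 31 + 31 = 213 days.
September 1–10, 2140: 10 days.
Total: 27 + 213 + 10 = 250 days.
250 mod 7 = 5, so 5 days before Saturday is Monday.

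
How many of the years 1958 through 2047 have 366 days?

Years divisible by 4: 1960, 1964, …, 2044 — 22 in all.
2000 is divisible by 400, so still leap.
No century exceptions apply. Count: 22.

22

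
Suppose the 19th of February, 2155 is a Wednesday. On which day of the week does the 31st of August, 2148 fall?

Saturday

Count forward from the earlier date (August 31, 2148) to the later (February 19, 2155):
Day-of-year of August 31, 2148: 244.
Day-of-year of February 19, 2155: 50.
2148 has 366 days, so 366 − 244 = 122 days remain in 2148.
Full years: 2149: 365; 2150: 365; 2151: 365; 2152: 366; 2153: 365; 2154: 365. Sum = 2191.
Total: 122 + 2191 + 50 = 2363 days.
2363 mod 7 = 4, so 4 days before Wednesday is Saturday.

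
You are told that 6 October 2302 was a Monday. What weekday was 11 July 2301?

Count forward from the earlier date (July 11, 2301) to the later (October 6, 2302):
July 11, 2301 → July 11, 2302: 365 days.
July 2302: 31 − 11 = 20 days remain.
Then August (31), September (30): 31 + 30 = 61 days.
October 1–6, 2302: 6 days.
Residual: 87 days.
Total: 452 days.
452 mod 7 = 4, so 4 days before Monday is Thursday.

Thursday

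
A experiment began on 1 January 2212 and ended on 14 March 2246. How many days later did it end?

From January 1, 2212 to January 1, 2246: 34 years, of which 9 contain a Feb 29 — 25×365 + 9×366 = 12419 days.
January 2246: 31 − 1 = 30 days remain.
Then February 2246 (28): 28 days.
March 1–14, 2246: 14 days.
Residual: 72 days.
Total: 12491 days.

12491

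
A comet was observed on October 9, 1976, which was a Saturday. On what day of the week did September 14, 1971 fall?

Tuesday

Count forward from the earlier date (September 14, 1971) to the later (October 9, 1976):
Day-of-year of September 14, 1971: 257.
Day-of-year of October 9, 1976: 283.
1971 has 365 days, so 365 − 257 = 108 days remain in 1971.
Full years: 1972: 366; 1973: 365; 1974: 365; 1975: 365. Sum = 1461.
Total: 108 + 1461 + 283 = 1852 days.
1852 mod 7 = 4, so 4 days before Saturday is Tuesday.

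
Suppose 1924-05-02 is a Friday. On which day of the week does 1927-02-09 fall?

Wednesday

May 2, 1924 → May 2, 1925: 365 days.
May 2, 1925 → May 2, 1926: 365 days.
May 1926: 31 − 2 = 29 days remain.
Then June (30), July (31), August (31), September (30), October (31), November (30), December (31), January (31): 30 + 31 + 31 + 30 + 31 + 30 + 31 + 31 = 245 days.
February 1–9, 1927: 9 days (1927 is not a leap year).
Residual: 283 days.
Total: 1013 days.
1013 mod 7 = 5, so 5 days after Friday is Wednesday.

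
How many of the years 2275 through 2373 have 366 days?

Years divisible by 4: 2276, 2280, …, 2372 — 25 in all.
Of these, 2300 is divisible by 100 but not 400, so not leap.
Leap years: 25 − 1 = 24.

24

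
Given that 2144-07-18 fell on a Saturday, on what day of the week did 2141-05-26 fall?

Count forward from the earlier date (May 26, 2141) to the later (July 18, 2144):
May 26, 2141 → May 26, 2142: 365 days.
May 26, 2142 → May 26, 2143: 365 days.
May 26, 2143 → May 26, 2144: 366 days (2144 is a leap year).
May 2144: 31 − 26 = 5 days remain.
Then June (30): 30 days.
July 1–18, 2144: 18 days.
Residual: 53 days.
Total: 1149 days.
1149 mod 7 = 1, so 1 day before Saturday is Friday.

Friday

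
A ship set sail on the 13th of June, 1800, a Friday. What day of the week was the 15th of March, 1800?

Count forward from the earlier date (March 15, 1800) to the later (June 13, 1800):
March 1800: 31 − 15 = 16 days remain.
Then April (30), May (31): 30 + 31 = 61 days.
June 1–13, 1800: 13 days.
Total: 16 + 61 + 13 = 90 days.
90 mod 7 = 6, so 6 days before Friday is Saturday.

Saturday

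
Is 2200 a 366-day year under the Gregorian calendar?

No

2200 is not a leap year (divisible by 100 but not 400).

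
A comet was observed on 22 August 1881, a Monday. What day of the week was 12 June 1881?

Count forward from the earlier date (June 12, 1881) to the later (August 22, 1881):
June 1881: 30 − 12 = 18 days remain.
Then July (31): 31 days.
August 1–22, 1881: 22 days.
Total: 18 + 31 + 22 = 71 days.
71 mod 7 = 1, so 1 day before Monday is Sunday.

Sunday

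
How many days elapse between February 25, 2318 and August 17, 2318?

173

February 2318: 28 − 25 = 3 days remain (2318 is not a leap year, so February has 28 days).
Then March (31), April (30), May (31), June (30), July (31): 31 + 30 + 31 + 30 + 31 = 153 days.
August 1–17, 2318: 17 days.
Total: 3 + 153 + 17 = 173 days.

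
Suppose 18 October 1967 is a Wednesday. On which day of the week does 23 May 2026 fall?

Saturday

Day-of-year of October 18, 1967: 291.
Day-of-year of May 23, 2026: 143.
1967 has 365 days, so 365 − 291 = 74 days remain in 1967.
Full years 1968–2025: 43 common + 15 leap = 43×365 + 15×366 = 21185 days.
Total: 74 + 21185 + 143 = 21402 days.
21402 mod 7 = 3, so 3 days after Wednesday is Saturday.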